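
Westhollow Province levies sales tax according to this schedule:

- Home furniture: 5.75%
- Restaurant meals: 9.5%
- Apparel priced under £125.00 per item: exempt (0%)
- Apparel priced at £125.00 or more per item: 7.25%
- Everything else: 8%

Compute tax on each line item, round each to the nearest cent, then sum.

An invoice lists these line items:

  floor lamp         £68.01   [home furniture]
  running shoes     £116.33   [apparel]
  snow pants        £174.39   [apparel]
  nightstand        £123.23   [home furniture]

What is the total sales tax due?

Floor lamp £68.01: home furniture → 5.75% → £3.91
Running shoes £116.33: apparel, under £125.00 → 0% → £0.00
Snow pants £174.39: apparel, £125.00 or more → 7.25% → £12.64
Nightstand £123.23: home furniture → 5.75% → £7.09
Total tax = £3.91 + £12.64 + £7.09 = £23.64

£23.64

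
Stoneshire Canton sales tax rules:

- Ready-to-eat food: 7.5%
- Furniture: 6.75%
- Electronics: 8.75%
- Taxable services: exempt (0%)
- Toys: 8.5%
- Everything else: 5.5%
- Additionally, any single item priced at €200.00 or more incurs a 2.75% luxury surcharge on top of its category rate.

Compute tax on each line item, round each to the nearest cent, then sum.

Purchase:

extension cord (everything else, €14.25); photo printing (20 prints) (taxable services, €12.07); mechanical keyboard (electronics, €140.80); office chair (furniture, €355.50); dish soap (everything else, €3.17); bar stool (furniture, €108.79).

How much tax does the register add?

€54.38

Extension cord €14.25: everything else → 5.5% → €0.78
Photo printing (20 prints) €12.07: taxable services → 0% → €0.00
Mechanical keyboard €140.80: electronics → 8.75% → €12.32
Office chair €355.50: furniture → 6.75% + 2.75% surcharge = 9.5% → €33.77
Dish soap €3.17: everything else → 5.5% → €0.17
Bar stool €108.79: furniture → 6.75% → €7.34
Total tax = €0.78 + €12.32 + €33.77 + €0.17 + €7.34 = €54.38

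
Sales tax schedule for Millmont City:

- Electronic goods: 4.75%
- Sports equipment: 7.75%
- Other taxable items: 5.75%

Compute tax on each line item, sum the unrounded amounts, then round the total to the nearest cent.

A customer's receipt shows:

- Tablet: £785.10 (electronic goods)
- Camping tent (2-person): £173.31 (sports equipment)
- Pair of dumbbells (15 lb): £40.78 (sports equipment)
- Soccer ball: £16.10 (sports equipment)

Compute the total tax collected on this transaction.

£55.13

Tablet £785.10: electronic goods → 4.75% → £37.29225
Camping tent (2-person) £173.31: sports equipment → 7.75% → £13.431525
Pair of dumbbells (15 lb) £40.78: sports equipment → 7.75% → £3.16045
Soccer ball £16.10: sports equipment → 7.75% → £1.24775
Unrounded tax sum = £55.131975 → £55.13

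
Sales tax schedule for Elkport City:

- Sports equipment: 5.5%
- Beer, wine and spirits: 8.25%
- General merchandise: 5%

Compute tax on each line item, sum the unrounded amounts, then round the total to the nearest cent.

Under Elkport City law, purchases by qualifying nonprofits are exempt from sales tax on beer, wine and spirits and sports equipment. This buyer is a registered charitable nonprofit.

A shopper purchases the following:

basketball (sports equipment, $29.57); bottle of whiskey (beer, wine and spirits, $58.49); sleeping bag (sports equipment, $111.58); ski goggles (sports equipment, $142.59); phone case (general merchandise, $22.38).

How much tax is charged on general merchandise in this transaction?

$1.12

Phone case $22.38: general merchandise → 5% → $1.119
Tax on general merchandise: unrounded sum = $1.119 → $1.12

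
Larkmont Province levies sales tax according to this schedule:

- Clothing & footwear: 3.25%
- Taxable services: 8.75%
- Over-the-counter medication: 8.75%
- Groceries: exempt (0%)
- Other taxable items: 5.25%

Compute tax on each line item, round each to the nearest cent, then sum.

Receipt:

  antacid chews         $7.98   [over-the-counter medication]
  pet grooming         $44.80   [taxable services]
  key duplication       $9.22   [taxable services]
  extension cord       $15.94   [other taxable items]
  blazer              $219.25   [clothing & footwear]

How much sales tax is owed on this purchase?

Antacid chews $7.98: over-the-counter medication → 8.75% → $0.70
Pet grooming $44.80: taxable services → 8.75% → $3.92
Key duplication $9.22: taxable services → 8.75% → $0.81
Extension cord $15.94: other taxable items → 5.25% → $0.84
Blazer $219.25: clothing & footwear → 3.25% → $7.13
Total tax = $0.70 + $3.92 + $0.81 + $0.84 + $7.13 = $13.40

$13.40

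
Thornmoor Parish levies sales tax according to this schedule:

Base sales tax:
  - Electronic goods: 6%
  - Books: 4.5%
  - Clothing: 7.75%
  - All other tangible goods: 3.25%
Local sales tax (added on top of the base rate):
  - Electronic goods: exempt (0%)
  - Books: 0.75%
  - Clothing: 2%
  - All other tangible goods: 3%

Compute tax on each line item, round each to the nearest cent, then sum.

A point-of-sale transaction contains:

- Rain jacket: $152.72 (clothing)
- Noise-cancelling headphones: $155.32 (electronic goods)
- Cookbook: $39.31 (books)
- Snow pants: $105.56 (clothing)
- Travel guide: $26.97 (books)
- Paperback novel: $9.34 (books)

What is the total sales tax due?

$38.47

Rain jacket $152.72: clothing → 7.75% + 2% local = 9.75% → $14.89
Noise-cancelling headphones $155.32: electronic goods → 6% + 0% local = 6% → $9.32
Cookbook $39.31: books → 4.5% + 0.75% local = 5.25% → $2.06
Snow pants $105.56: clothing → 7.75% + 2% local = 9.75% → $10.29
Travel guide $26.97: books → 4.5% + 0.75% local = 5.25% → $1.42
Paperback novel $9.34: books → 4.5% + 0.75% local = 5.25% → $0.49
Total tax = $14.89 + $9.32 + $2.06 + $10.29 + $1.42 + $0.49 = $38.47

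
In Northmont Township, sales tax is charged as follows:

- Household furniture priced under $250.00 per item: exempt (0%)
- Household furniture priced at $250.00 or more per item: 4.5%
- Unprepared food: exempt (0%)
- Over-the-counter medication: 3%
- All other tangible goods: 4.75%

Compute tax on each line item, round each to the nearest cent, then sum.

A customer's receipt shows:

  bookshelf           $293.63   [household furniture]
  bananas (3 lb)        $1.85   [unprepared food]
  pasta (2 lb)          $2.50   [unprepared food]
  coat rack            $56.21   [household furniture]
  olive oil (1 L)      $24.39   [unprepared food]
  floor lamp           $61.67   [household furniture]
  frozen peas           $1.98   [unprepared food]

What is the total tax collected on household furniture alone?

$13.21

Bookshelf $293.63: household furniture, $250.00 or more → 4.5% → $13.21
Coat rack $56.21: household furniture, under $250.00 → 0% → $0.00
Floor lamp $61.67: household furniture, under $250.00 → 0% → $0.00
Tax on household furniture = $13.21 + $0.00 + $0.00 = $13.21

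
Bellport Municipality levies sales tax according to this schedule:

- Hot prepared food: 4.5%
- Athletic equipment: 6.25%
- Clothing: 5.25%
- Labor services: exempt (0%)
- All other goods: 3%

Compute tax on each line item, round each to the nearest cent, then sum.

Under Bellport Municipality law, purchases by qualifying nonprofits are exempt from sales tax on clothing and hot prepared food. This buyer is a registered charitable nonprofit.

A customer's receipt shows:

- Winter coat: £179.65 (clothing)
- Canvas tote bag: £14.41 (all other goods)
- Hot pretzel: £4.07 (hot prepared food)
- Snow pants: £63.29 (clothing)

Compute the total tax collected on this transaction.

£0.43

Winter coat £179.65: clothing, buyer-exempt → 0% → £0.00
Canvas tote bag £14.41: all other goods → 3% → £0.43
Hot pretzel £4.07: hot prepared food, buyer-exempt → 0% → £0.00
Snow pants £63.29: clothing, buyer-exempt → 0% → £0.00
Total tax = £0.43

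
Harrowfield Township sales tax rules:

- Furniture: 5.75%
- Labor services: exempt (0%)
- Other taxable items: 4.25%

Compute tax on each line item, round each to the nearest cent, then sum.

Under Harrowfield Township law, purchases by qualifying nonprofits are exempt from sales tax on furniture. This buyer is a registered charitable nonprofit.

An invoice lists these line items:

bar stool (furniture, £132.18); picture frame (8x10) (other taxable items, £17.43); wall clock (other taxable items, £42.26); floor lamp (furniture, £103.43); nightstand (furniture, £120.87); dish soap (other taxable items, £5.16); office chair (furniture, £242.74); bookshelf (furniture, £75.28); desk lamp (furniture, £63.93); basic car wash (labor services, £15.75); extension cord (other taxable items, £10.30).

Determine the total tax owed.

Bar stool £132.18: furniture, buyer-exempt → 0% → £0.00
Picture frame (8x10) £17.43: other taxable items → 4.25% → £0.74
Wall clock £42.26: other taxable items → 4.25% → £1.80
Floor lamp £103.43: furniture, buyer-exempt → 0% → £0.00
Nightstand £120.87: furniture, buyer-exempt → 0% → £0.00
Dish soap £5.16: other taxable items → 4.25% → £0.22
Office chair £242.74: furniture, buyer-exempt → 0% → £0.00
Bookshelf £75.28: furniture, buyer-exempt → 0% → £0.00
Desk lamp £63.93: furniture, buyer-exempt → 0% → £0.00
Basic car wash £15.75: labor services → 0% → £0.00
Extension cord £10.30: other taxable items → 4.25% → £0.44
Total tax = £0.74 + £1.80 + £0.22 + £0.44 = £3.20

£3.20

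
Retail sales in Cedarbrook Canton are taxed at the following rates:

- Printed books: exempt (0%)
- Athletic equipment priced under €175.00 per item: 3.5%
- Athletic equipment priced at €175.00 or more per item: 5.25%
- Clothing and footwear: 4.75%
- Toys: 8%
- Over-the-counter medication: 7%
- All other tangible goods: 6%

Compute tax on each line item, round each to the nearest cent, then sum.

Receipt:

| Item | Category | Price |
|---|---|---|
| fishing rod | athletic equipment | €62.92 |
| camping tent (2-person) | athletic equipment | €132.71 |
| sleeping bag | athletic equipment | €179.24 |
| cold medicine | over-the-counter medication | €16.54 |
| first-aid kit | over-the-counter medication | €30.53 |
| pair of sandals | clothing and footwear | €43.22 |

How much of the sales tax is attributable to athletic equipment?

Fishing rod €62.92: athletic equipment, under €175.00 → 3.5% → €2.20
Camping tent (2-person) €132.71: athletic equipment, under €175.00 → 3.5% → €4.64
Sleeping bag €179.24: athletic equipment, €175.00 or more → 5.25% → €9.41
Tax on athletic equipment = €2.20 + €4.64 + €9.41 = €16.25

€16.25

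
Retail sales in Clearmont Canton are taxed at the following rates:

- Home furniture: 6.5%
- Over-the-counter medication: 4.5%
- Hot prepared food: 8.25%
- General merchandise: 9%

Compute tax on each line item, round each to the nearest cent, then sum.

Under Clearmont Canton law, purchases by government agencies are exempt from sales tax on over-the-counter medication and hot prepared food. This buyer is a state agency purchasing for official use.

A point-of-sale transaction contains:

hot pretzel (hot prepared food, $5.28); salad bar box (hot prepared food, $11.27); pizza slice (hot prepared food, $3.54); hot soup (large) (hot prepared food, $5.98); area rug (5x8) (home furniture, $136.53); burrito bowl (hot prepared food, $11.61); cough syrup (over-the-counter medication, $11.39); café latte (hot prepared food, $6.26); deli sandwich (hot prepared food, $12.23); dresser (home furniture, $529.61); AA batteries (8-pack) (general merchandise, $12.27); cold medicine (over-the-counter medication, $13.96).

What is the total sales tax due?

Hot pretzel $5.28: hot prepared food, buyer-exempt → 0% → $0.00
Salad bar box $11.27: hot prepared food, buyer-exempt → 0% → $0.00
Pizza slice $3.54: hot prepared food, buyer-exempt → 0% → $0.00
Hot soup (large) $5.98: hot prepared food, buyer-exempt → 0% → $0.00
Area rug (5x8) $136.53: home furniture → 6.5% → $8.87
Burrito bowl $11.61: hot prepared food, buyer-exempt → 0% → $0.00
Cough syrup $11.39: over-the-counter medication, buyer-exempt → 0% → $0.00
Café latte $6.26: hot prepared food, buyer-exempt → 0% → $0.00
Deli sandwich $12.23: hot prepared food, buyer-exempt → 0% → $0.00
Dresser $529.61: home furniture → 6.5% → $34.42
AA batteries (8-pack) $12.27: general merchandise → 9% → $1.10
Cold medicine $13.96: over-the-counter medication, buyer-exempt → 0% → $0.00
Total tax = $8.87 + $34.42 + $1.10 = $44.39

$44.39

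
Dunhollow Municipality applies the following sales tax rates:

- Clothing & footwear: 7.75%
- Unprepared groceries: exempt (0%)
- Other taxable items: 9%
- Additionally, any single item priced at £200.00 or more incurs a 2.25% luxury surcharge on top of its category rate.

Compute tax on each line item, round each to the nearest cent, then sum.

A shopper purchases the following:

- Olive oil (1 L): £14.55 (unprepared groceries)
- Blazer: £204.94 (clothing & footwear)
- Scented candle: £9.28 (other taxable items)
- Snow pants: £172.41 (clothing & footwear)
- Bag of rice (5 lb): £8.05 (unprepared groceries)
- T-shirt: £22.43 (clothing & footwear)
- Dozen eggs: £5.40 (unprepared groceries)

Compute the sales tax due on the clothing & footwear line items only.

£35.59

Blazer £204.94: clothing & footwear → 7.75% + 2.25% surcharge = 10% → £20.49
Snow pants £172.41: clothing & footwear → 7.75% → £13.36
T-shirt £22.43: clothing & footwear → 7.75% → £1.74
Tax on clothing & footwear = £20.49 + £13.36 + £1.74 = £35.59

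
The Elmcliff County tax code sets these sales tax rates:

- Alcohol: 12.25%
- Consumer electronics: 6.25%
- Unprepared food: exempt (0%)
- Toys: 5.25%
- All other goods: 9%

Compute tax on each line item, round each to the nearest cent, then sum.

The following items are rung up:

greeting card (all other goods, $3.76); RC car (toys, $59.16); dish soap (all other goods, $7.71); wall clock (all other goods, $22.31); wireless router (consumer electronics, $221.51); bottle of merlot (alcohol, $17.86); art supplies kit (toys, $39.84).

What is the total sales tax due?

Greeting card $3.76: all other goods → 9% → $0.34
RC car $59.16: toys → 5.25% → $3.11
Dish soap $7.71: all other goods → 9% → $0.69
Wall clock $22.31: all other goods → 9% → $2.01
Wireless router $221.51: consumer electronics → 6.25% → $13.84
Bottle of merlot $17.86: alcohol → 12.25% → $2.19
Art supplies kit $39.84: toys → 5.25% → $2.09
Total tax = $0.34 + $3.11 + $0.69 + $2.01 + $13.84 + $2.19 + $2.09 = $24.27

$24.27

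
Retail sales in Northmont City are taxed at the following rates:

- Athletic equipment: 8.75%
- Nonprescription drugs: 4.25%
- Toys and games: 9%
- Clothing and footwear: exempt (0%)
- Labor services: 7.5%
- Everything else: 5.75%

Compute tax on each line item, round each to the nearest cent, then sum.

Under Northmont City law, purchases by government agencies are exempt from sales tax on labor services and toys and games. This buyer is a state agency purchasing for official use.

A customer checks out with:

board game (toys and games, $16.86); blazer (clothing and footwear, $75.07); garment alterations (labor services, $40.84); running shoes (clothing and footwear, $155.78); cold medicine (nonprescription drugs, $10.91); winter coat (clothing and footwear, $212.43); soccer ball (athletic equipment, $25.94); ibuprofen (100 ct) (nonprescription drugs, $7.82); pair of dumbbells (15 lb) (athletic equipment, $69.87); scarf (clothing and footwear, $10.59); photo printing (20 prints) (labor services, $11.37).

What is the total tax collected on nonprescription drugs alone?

$0.79

Cold medicine $10.91: nonprescription drugs → 4.25% → $0.46
Ibuprofen (100 ct) $7.82: nonprescription drugs → 4.25% → $0.33
Tax on nonprescription drugs = $0.46 + $0.33 = $0.79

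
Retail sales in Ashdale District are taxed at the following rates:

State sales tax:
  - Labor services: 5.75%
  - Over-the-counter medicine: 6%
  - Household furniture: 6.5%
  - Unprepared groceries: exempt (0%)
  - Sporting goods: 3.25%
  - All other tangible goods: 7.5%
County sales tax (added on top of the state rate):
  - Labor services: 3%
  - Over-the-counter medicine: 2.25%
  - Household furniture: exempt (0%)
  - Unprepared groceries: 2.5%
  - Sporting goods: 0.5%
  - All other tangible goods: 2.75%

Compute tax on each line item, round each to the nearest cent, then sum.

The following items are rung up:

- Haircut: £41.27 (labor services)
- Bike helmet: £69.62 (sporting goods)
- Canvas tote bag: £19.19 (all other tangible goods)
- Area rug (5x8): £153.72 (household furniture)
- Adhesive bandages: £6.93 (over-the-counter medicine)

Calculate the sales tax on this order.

£18.75

Haircut £41.27: labor services → 5.75% + 3% county = 8.75% → £3.61
Bike helmet £69.62: sporting goods → 3.25% + 0.5% county = 3.75% → £2.61
Canvas tote bag £19.19: all other tangible goods → 7.5% + 2.75% county = 10.25% → £1.97
Area rug (5x8) £153.72: household furniture → 6.5% + 0% county = 6.5% → £9.99
Adhesive bandages £6.93: over-the-counter medicine → 6% + 2.25% county = 8.25% → £0.57
Total tax = £3.61 + £2.61 + £1.97 + £9.99 + £0.57 = £18.75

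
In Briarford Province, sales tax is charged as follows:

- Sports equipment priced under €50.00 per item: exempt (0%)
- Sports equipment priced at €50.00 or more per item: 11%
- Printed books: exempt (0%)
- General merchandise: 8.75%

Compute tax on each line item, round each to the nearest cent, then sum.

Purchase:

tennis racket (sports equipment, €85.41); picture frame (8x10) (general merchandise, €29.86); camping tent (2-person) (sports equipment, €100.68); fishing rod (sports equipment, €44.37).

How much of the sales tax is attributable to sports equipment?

Tennis racket €85.41: sports equipment, €50.00 or more → 11% → €9.40
Camping tent (2-person) €100.68: sports equipment, €50.00 or more → 11% → €11.07
Fishing rod €44.37: sports equipment, under €50.00 → 0% → €0.00
Tax on sports equipment = €9.40 + €11.07 + €0.00 = €20.47

€20.47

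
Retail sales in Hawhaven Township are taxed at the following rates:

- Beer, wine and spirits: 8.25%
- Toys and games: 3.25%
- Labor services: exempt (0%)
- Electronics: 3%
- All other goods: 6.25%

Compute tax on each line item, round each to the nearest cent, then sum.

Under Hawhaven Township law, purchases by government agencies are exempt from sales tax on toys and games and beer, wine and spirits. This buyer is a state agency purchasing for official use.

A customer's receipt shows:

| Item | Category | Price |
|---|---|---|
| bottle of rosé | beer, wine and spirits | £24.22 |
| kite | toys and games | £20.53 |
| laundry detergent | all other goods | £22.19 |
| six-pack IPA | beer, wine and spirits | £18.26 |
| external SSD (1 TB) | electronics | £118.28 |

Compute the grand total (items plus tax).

Bottle of rosé £24.22: beer, wine and spirits, buyer-exempt → 0% → £0.00
Kite £20.53: toys and games, buyer-exempt → 0% → £0.00
Laundry detergent £22.19: all other goods → 6.25% → £1.39
Six-pack IPA £18.26: beer, wine and spirits, buyer-exempt → 0% → £0.00
External SSD (1 TB) £118.28: electronics → 3% → £3.55
Subtotal = £203.48; tax = £4.94; total due = £208.42

£208.42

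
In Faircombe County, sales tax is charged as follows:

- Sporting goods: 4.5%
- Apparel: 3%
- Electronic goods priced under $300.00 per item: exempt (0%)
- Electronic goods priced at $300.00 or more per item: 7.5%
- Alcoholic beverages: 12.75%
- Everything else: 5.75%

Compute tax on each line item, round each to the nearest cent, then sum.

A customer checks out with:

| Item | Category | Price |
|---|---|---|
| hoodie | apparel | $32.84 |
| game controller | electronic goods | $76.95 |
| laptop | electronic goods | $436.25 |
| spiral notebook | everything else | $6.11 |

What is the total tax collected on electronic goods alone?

$32.72

Game controller $76.95: electronic goods, under $300.00 → 0% → $0.00
Laptop $436.25: electronic goods, $300.00 or more → 7.5% → $32.72
Tax on electronic goods = $0.00 + $32.72 = $32.72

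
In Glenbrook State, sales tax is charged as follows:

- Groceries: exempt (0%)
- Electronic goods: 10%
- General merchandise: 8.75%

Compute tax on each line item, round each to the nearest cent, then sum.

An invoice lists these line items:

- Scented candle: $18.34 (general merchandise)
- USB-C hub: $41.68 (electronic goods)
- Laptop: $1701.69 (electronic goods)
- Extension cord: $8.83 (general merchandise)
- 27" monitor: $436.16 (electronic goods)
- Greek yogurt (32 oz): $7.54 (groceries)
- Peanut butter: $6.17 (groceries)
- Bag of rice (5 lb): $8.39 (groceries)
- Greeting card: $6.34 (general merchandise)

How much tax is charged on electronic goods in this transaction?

$217.96

USB-C hub $41.68: electronic goods → 10% → $4.17
Laptop $1701.69: electronic goods → 10% → $170.17
27" monitor $436.16: electronic goods → 10% → $43.62
Tax on electronic goods = $4.17 + $170.17 + $43.62 = $217.96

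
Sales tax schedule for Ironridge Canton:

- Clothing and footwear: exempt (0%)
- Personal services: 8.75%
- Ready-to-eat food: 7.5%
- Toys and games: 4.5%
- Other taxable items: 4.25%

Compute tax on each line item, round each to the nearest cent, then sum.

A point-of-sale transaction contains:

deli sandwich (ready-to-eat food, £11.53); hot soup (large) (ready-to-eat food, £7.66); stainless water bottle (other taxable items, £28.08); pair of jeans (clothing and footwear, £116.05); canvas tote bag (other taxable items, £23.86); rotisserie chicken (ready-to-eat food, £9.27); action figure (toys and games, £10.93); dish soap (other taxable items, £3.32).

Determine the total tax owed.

Deli sandwich £11.53: ready-to-eat food → 7.5% → £0.86
Hot soup (large) £7.66: ready-to-eat food → 7.5% → £0.57
Stainless water bottle £28.08: other taxable items → 4.25% → £1.19
Pair of jeans £116.05: clothing and footwear → 0% → £0.00
Canvas tote bag £23.86: other taxable items → 4.25% → £1.01
Rotisserie chicken £9.27: ready-to-eat food → 7.5% → £0.70
Action figure £10.93: toys and games → 4.5% → £0.49
Dish soap £3.32: other taxable items → 4.25% → £0.14
Total tax = £0.86 + £0.57 + £1.19 + £1.01 + £0.70 + £0.49 + £0.14 = £4.96

£4.96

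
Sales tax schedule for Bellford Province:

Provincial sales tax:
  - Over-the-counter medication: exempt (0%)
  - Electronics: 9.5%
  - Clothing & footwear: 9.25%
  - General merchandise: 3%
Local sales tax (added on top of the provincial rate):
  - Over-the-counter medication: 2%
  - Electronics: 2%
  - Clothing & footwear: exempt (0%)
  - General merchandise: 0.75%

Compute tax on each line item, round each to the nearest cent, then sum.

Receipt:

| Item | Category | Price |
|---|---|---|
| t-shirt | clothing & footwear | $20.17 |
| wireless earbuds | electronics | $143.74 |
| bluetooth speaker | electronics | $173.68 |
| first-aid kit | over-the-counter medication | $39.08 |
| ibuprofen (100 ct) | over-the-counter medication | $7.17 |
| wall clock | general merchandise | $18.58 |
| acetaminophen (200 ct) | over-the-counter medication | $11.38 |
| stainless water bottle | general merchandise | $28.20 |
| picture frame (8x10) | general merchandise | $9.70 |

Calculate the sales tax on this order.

T-shirt $20.17: clothing & footwear → 9.25% + 0% local = 9.25% → $1.87
Wireless earbuds $143.74: electronics → 9.5% + 2% local = 11.5% → $16.53
Bluetooth speaker $173.68: electronics → 9.5% + 2% local = 11.5% → $19.97
First-aid kit $39.08: over-the-counter medication → 0% + 2% local = 2% → $0.78
Ibuprofen (100 ct) $7.17: over-the-counter medication → 0% + 2% local = 2% → $0.14
Wall clock $18.58: general merchandise → 3% + 0.75% local = 3.75% → $0.70
Acetaminophen (200 ct) $11.38: over-the-counter medication → 0% + 2% local = 2% → $0.23
Stainless water bottle $28.20: general merchandise → 3% + 0.75% local = 3.75% → $1.06
Picture frame (8x10) $9.70: general merchandise → 3% + 0.75% local = 3.75% → $0.36
Total tax = $1.87 + $16.53 + $19.97 + $0.78 + $0.14 + $0.70 + $0.23 + $1.06 + $0.36 = $41.64

$41.64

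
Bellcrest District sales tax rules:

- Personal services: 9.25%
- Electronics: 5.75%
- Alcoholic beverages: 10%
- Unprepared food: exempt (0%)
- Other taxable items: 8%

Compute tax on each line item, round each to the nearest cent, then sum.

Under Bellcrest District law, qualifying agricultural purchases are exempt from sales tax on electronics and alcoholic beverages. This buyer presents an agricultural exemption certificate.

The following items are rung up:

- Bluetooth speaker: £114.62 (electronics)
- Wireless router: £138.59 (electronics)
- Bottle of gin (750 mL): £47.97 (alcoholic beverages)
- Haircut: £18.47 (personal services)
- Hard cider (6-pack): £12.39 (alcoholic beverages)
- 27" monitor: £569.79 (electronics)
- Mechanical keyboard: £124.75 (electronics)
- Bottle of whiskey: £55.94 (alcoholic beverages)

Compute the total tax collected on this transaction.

Bluetooth speaker £114.62: electronics, buyer-exempt → 0% → £0.00
Wireless router £138.59: electronics, buyer-exempt → 0% → £0.00
Bottle of gin (750 mL) £47.97: alcoholic beverages, buyer-exempt → 0% → £0.00
Haircut £18.47: personal services → 9.25% → £1.71
Hard cider (6-pack) £12.39: alcoholic beverages, buyer-exempt → 0% → £0.00
27" monitor £569.79: electronics, buyer-exempt → 0% → £0.00
Mechanical keyboard £124.75: electronics, buyer-exempt → 0% → £0.00
Bottle of whiskey £55.94: alcoholic beverages, buyer-exempt → 0% → £0.00
Total tax = £1.71

£1.71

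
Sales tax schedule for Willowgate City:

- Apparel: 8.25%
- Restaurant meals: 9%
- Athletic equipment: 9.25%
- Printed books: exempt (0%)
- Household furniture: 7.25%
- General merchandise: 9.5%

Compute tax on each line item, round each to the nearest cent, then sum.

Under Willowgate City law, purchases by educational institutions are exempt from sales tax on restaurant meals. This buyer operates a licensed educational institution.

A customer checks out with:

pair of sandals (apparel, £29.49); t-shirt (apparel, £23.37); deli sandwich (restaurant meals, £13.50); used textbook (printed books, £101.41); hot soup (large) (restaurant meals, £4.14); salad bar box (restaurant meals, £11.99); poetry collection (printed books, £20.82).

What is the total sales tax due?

Pair of sandals £29.49: apparel → 8.25% → £2.43
T-shirt £23.37: apparel → 8.25% → £1.93
Deli sandwich £13.50: restaurant meals, buyer-exempt → 0% → £0.00
Used textbook £101.41: printed books → 0% → £0.00
Hot soup (large) £4.14: restaurant meals, buyer-exempt → 0% → £0.00
Salad bar box £11.99: restaurant meals, buyer-exempt → 0% → £0.00
Poetry collection £20.82: printed books → 0% → £0.00
Total tax = £2.43 + £1.93 = £4.36

£4.36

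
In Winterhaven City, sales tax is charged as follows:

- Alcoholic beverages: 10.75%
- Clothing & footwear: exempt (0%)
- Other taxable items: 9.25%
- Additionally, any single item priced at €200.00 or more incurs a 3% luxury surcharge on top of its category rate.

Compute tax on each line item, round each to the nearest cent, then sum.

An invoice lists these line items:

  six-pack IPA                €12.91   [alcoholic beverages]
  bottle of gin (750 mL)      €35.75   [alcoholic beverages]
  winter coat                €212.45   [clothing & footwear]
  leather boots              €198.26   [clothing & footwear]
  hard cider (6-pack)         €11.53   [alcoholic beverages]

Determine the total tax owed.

€12.84

Six-pack IPA €12.91: alcoholic beverages → 10.75% → €1.39
Bottle of gin (750 mL) €35.75: alcoholic beverages → 10.75% → €3.84
Winter coat €212.45: clothing & footwear → 0% + 3% surcharge = 3% → €6.37
Leather boots €198.26: clothing & footwear → 0% → €0.00
Hard cider (6-pack) €11.53: alcoholic beverages → 10.75% → €1.24
Total tax = €1.39 + €3.84 + €6.37 + €1.24 = €12.84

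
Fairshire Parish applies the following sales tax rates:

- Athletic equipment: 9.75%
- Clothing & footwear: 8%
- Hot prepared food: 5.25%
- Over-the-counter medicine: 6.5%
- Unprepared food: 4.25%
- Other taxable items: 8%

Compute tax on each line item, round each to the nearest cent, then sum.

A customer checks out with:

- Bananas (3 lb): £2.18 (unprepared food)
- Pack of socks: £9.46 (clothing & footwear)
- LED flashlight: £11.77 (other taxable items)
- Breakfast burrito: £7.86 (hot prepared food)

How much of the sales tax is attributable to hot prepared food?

£0.41

Breakfast burrito £7.86: hot prepared food → 5.25% → £0.41
Tax on hot prepared food = £0.41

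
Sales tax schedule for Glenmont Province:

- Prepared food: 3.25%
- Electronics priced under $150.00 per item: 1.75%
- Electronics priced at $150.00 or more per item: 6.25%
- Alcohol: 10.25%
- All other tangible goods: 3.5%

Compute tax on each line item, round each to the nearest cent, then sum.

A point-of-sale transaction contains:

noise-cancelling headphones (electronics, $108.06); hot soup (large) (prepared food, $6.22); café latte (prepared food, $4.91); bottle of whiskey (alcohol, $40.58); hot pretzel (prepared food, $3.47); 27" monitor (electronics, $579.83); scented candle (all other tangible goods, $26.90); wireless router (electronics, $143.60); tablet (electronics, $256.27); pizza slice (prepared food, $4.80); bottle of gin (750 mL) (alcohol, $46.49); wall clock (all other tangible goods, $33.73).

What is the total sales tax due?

$68.34

Noise-cancelling headphones $108.06: electronics, under $150.00 → 1.75% → $1.89
Hot soup (large) $6.22: prepared food → 3.25% → $0.20
Café latte $4.91: prepared food → 3.25% → $0.16
Bottle of whiskey $40.58: alcohol → 10.25% → $4.16
Hot pretzel $3.47: prepared food → 3.25% → $0.11
27" monitor $579.83: electronics, $150.00 or more → 6.25% → $36.24
Scented candle $26.90: all other tangible goods → 3.5% → $0.94
Wireless router $143.60: electronics, under $150.00 → 1.75% → $2.51
Tablet $256.27: electronics, $150.00 or more → 6.25% → $16.02
Pizza slice $4.80: prepared food → 3.25% → $0.16
Bottle of gin (750 mL) $46.49: alcohol → 10.25% → $4.77
Wall clock $33.73: all other tangible goods → 3.5% → $1.18
Total tax = $1.89 + $0.20 + $0.16 + $4.16 + $0.11 + $36.24 + $0.94 + $2.51 + $16.02 + $0.16 + $4.77 + $1.18 = $68.34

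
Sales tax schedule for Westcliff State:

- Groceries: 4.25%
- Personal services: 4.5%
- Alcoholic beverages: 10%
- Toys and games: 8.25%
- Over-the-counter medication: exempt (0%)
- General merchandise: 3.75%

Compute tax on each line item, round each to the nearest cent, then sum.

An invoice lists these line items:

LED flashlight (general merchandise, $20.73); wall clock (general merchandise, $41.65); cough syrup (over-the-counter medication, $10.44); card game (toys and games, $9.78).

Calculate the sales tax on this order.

LED flashlight $20.73: general merchandise → 3.75% → $0.78
Wall clock $41.65: general merchandise → 3.75% → $1.56
Cough syrup $10.44: over-the-counter medication → 0% → $0.00
Card game $9.78: toys and games → 8.25% → $0.81
Total tax = $0.78 + $1.56 + $0.81 = $3.15

$3.15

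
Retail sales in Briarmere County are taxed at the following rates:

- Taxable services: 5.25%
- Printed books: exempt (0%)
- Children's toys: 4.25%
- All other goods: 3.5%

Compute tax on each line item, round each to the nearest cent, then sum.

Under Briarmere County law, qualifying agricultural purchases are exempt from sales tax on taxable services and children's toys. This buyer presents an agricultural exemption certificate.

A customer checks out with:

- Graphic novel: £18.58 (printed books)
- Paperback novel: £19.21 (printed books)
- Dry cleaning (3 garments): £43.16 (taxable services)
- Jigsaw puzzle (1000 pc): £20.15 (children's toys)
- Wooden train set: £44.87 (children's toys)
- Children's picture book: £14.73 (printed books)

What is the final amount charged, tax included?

£160.70

Graphic novel £18.58: printed books → 0% → £0.00
Paperback novel £19.21: printed books → 0% → £0.00
Dry cleaning (3 garments) £43.16: taxable services, buyer-exempt → 0% → £0.00
Jigsaw puzzle (1000 pc) £20.15: children's toys, buyer-exempt → 0% → £0.00
Wooden train set £44.87: children's toys, buyer-exempt → 0% → £0.00
Children's picture book £14.73: printed books → 0% → £0.00
Subtotal = £160.70; tax = £0.00; total due = £160.70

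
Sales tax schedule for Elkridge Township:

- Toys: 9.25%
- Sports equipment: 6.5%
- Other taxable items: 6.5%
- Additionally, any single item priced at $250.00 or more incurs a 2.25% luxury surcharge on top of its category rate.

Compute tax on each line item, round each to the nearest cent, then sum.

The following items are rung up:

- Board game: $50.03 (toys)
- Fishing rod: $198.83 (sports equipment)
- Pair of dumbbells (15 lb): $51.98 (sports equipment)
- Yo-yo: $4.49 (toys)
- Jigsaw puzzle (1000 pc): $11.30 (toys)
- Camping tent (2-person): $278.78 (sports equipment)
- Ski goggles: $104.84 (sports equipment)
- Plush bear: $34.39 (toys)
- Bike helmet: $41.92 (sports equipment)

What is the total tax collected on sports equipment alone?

$50.22

Fishing rod $198.83: sports equipment → 6.5% → $12.92
Pair of dumbbells (15 lb) $51.98: sports equipment → 6.5% → $3.38
Camping tent (2-person) $278.78: sports equipment → 6.5% + 2.25% surcharge = 8.75% → $24.39
Ski goggles $104.84: sports equipment → 6.5% → $6.81
Bike helmet $41.92: sports equipment → 6.5% → $2.72
Tax on sports equipment = $12.92 + $3.38 + $24.39 + $6.81 + $2.72 = $50.22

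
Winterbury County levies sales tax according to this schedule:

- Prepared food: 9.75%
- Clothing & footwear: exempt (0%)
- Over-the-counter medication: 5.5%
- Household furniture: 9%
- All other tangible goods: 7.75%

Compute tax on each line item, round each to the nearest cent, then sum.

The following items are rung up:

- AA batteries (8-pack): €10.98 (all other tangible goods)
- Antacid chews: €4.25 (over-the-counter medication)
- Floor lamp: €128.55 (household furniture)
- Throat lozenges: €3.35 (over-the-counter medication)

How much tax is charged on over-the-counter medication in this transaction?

Antacid chews €4.25: over-the-counter medication → 5.5% → €0.23
Throat lozenges €3.35: over-the-counter medication → 5.5% → €0.18
Tax on over-the-counter medication = €0.23 + €0.18 = €0.41

€0.41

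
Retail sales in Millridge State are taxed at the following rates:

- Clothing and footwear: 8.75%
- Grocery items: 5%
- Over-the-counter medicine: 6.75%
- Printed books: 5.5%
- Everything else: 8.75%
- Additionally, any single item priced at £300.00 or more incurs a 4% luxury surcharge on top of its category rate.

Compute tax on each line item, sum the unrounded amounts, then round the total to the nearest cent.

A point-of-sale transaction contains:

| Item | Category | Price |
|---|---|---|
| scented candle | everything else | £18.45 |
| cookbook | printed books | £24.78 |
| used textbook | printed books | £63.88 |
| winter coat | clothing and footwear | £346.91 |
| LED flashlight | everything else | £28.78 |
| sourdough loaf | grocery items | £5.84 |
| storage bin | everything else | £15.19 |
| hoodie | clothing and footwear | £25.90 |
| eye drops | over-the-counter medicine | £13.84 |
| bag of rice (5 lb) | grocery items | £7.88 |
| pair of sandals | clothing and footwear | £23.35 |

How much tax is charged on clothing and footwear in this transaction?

£48.54

Winter coat £346.91: clothing and footwear → 8.75% + 4% surcharge = 12.75% → £44.231025
Hoodie £25.90: clothing and footwear → 8.75% → £2.26625
Pair of sandals £23.35: clothing and footwear → 8.75% → £2.043125
Tax on clothing and footwear: unrounded sum = £48.5404 → £48.54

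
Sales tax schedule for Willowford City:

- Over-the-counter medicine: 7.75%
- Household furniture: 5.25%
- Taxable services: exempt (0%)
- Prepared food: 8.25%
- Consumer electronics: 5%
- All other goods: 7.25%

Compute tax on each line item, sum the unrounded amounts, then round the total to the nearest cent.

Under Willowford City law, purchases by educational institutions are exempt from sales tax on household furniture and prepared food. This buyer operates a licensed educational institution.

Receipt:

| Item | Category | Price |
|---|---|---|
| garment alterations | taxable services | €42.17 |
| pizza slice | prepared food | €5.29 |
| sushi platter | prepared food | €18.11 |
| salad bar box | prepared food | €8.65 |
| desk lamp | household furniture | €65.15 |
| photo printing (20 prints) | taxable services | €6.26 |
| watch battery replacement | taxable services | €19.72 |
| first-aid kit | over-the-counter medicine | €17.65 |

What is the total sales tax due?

€1.37

Garment alterations €42.17: taxable services → 0% → €0.00
Pizza slice €5.29: prepared food, buyer-exempt → 0% → €0.00
Sushi platter €18.11: prepared food, buyer-exempt → 0% → €0.00
Salad bar box €8.65: prepared food, buyer-exempt → 0% → €0.00
Desk lamp €65.15: household furniture, buyer-exempt → 0% → €0.00
Photo printing (20 prints) €6.26: taxable services → 0% → €0.00
Watch battery replacement €19.72: taxable services → 0% → €0.00
First-aid kit €17.65: over-the-counter medicine → 7.75% → €1.367875
Unrounded tax sum = €1.367875 → €1.37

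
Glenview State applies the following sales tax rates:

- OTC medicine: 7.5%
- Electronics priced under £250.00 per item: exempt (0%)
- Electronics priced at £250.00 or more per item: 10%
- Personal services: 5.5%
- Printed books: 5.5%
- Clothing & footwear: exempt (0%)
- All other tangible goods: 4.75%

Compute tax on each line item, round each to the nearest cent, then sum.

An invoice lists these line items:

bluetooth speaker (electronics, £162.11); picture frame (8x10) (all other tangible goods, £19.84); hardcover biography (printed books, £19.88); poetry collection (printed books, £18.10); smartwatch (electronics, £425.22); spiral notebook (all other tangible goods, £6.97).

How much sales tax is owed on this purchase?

£45.88

Bluetooth speaker £162.11: electronics, under £250.00 → 0% → £0.00
Picture frame (8x10) £19.84: all other tangible goods → 4.75% → £0.94
Hardcover biography £19.88: printed books → 5.5% → £1.09
Poetry collection £18.10: printed books → 5.5% → £1.00
Smartwatch £425.22: electronics, £250.00 or more → 10% → £42.52
Spiral notebook £6.97: all other tangible goods → 4.75% → £0.33
Total tax = £0.94 + £1.09 + £1.00 + £42.52 + £0.33 = £45.88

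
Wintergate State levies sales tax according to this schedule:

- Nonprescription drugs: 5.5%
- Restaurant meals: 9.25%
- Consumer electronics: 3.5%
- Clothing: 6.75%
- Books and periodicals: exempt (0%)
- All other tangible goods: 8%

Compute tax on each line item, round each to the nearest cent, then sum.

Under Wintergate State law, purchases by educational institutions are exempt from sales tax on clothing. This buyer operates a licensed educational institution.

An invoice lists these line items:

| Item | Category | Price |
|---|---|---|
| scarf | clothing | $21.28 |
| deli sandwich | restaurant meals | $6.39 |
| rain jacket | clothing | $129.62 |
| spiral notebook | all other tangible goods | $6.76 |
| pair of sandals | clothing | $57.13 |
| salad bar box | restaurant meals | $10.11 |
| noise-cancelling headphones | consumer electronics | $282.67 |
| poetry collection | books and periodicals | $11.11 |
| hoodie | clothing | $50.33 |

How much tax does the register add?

Scarf $21.28: clothing, buyer-exempt → 0% → $0.00
Deli sandwich $6.39: restaurant meals → 9.25% → $0.59
Rain jacket $129.62: clothing, buyer-exempt → 0% → $0.00
Spiral notebook $6.76: all other tangible goods → 8% → $0.54
Pair of sandals $57.13: clothing, buyer-exempt → 0% → $0.00
Salad bar box $10.11: restaurant meals → 9.25% → $0.94
Noise-cancelling headphones $282.67: consumer electronics → 3.5% → $9.89
Poetry collection $11.11: books and periodicals → 0% → $0.00
Hoodie $50.33: clothing, buyer-exempt → 0% → $0.00
Total tax = $0.59 + $0.54 + $0.94 + $9.89 = $11.96

$11.96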